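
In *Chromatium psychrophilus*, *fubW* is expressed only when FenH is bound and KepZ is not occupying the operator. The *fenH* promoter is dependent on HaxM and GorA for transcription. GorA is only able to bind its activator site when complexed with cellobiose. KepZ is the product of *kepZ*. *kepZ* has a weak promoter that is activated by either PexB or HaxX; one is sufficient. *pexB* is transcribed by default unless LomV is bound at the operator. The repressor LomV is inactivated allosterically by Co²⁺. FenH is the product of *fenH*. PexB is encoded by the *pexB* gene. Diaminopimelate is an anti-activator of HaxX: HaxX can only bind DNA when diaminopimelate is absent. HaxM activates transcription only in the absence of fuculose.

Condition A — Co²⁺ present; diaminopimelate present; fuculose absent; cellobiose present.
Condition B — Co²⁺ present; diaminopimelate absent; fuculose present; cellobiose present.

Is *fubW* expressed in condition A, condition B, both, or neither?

Condition A:
Co²⁺ is present, so LomV is inactive.
With no repressor bound, *pexB* is transcribed.
So PexB is produced and active.
Diaminopimelate is present, so HaxX is inactive.
Activator PexB is present, so *kepZ* is transcribed.
So KepZ is produced and active.
Fuculose is absent, so HaxM is active.
Cellobiose is present, so GorA is active.
No repressor is bound and HaxM and GorA are active, so *fenH* is transcribed.
So FenH is produced and active.
With repressor KepZ bound, *fubW* is not transcribed.
→ *fubW* is OFF in A.
Condition B:
Co²⁺ is present, so LomV is inactive.
With no repressor bound, *pexB* is transcribed.
So PexB is produced and active.
Diaminopimelate is absent, so HaxX is active.
Activator PexB is present, so *kepZ* is transcribed.
So KepZ is produced and active.
Fuculose is present, so HaxM is inactive.
Cellobiose is present, so GorA is active.
Required activator HaxM is absent, so *fenH* is not transcribed.
So FenH is not produced.
With repressor KepZ bound, *fubW* is not transcribed.
→ *fubW* is OFF in B.

neither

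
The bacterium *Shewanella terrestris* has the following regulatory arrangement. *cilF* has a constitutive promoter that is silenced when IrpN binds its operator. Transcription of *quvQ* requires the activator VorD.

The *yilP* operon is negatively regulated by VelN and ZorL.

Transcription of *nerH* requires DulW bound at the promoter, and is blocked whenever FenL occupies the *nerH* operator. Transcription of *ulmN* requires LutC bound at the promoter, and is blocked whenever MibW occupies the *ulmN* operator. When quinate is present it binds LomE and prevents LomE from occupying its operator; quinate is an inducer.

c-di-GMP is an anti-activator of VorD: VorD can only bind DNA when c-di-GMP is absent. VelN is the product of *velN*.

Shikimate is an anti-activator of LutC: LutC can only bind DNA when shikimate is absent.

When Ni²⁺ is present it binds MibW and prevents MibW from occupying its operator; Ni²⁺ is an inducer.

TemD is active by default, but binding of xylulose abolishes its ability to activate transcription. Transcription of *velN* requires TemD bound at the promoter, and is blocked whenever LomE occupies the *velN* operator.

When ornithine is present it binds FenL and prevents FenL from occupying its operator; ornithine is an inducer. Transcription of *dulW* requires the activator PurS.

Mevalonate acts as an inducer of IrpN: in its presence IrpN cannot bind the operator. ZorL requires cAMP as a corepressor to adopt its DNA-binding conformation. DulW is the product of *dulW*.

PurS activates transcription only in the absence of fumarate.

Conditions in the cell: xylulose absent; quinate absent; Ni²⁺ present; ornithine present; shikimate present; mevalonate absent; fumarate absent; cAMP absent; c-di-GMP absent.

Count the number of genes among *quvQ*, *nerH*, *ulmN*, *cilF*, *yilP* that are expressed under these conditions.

c-di-GMP is absent, so VorD is active.
No repressor is bound and VorD is active, so *quvQ* is transcribed.
→ *quvQ* is ON.
Fumarate is absent, so PurS is active.
No repressor is bound and PurS is active, so *dulW* is transcribed.
So DulW is produced and active.
Ornithine is present, so FenL is inactive.
No repressor is bound and DulW is active, so *nerH* is transcribed.
→ *nerH* is ON.
Shikimate is present, so LutC is inactive.
Ni²⁺ is present, so MibW is inactive.
Required activator LutC is absent, so *ulmN* is not transcribed.
→ *ulmN* is OFF.
Mevalonate is absent, so IrpN is active.
With repressor IrpN bound, *cilF* is not transcribed.
→ *cilF* is OFF.
Xylulose is absent, so TemD is active.
Quinate is absent, so LomE is active.
With repressor LomE bound, *velN* is not transcribed.
So VelN is not produced.
cAMP is absent, so ZorL is inactive.
With no repressor bound, *yilP* is transcribed.
→ *yilP* is ON.
3 of the 5 genes are transcribed.

3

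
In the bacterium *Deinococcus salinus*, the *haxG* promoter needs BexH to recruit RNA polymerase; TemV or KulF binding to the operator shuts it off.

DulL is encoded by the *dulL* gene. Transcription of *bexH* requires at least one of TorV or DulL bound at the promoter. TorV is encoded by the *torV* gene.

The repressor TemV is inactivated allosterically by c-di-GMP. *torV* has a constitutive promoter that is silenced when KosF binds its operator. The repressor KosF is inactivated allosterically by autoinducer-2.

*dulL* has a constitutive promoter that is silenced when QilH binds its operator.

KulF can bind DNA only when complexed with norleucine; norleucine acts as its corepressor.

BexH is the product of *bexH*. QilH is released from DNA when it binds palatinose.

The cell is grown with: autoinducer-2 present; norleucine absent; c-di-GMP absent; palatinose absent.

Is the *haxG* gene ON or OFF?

OFF

c-di-GMP is absent, so TemV is active.
Norleucine is absent, so KulF is inactive.
Autoinducer-2 is present, so KosF is inactive.
With no repressor bound, *torV* is transcribed.
So TorV is produced and active.
Palatinose is absent, so QilH is active.
With repressor QilH bound, *dulL* is not transcribed.
So DulL is not produced.
Activator TorV is present, so *bexH* is transcribed.
So BexH is produced and active.
With repressor TemV bound, *haxG* is not transcribed.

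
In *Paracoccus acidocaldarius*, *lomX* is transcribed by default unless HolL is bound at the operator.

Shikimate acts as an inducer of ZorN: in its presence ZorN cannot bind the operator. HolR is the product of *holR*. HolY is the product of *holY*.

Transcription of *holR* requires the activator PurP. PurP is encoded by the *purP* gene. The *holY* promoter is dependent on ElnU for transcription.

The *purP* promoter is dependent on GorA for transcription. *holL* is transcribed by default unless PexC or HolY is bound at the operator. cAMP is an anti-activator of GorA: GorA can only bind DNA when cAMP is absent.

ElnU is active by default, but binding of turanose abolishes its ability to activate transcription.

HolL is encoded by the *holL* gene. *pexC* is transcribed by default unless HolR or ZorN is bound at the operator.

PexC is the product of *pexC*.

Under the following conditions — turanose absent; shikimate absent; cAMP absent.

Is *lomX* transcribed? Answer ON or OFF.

ON

cAMP is absent, so GorA is active.
No repressor is bound and GorA is active, so *purP* is transcribed.
So PurP is produced and active.
No repressor is bound and PurP is active, so *holR* is transcribed.
So HolR is produced and active.
Shikimate is absent, so ZorN is active.
With repressor HolR bound, *pexC* is not transcribed.
So PexC is not produced.
Turanose is absent, so ElnU is active.
No repressor is bound and ElnU is active, so *holY* is transcribed.
So HolY is produced and active.
With repressor HolY bound, *holL* is not transcribed.
So HolL is not produced.
With no repressor bound, *lomX* is transcribed.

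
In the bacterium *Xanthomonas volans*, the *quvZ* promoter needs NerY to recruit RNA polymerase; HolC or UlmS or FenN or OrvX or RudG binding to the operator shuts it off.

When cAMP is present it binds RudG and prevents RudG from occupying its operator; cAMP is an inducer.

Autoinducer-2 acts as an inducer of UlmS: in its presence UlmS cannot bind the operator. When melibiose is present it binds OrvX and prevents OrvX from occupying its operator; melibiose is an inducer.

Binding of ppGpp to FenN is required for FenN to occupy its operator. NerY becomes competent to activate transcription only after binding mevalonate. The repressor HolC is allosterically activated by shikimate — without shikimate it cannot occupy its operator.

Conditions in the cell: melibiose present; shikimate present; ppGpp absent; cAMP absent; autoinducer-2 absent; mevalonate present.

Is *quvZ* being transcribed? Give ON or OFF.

OFF

Shikimate is present, so HolC is active.
Autoinducer-2 is absent, so UlmS is active.
ppGpp is absent, so FenN is inactive.
Melibiose is present, so OrvX is inactive.
cAMP is absent, so RudG is active.
Mevalonate is present, so NerY is active.
With repressor HolC bound, *quvZ* is not transcribed.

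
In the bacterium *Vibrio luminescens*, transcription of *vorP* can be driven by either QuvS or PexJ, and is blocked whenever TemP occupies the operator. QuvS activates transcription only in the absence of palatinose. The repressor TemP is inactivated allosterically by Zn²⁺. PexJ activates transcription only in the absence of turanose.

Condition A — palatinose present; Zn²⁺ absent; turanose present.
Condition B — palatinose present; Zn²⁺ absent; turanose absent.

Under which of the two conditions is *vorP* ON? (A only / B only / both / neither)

neither

Condition A:
Palatinose is present, so QuvS is inactive.
Zn²⁺ is absent, so TemP is active.
Turanose is present, so PexJ is inactive.
With repressor TemP bound, *vorP* is not transcribed.
→ *vorP* is OFF in A.
Condition B:
Palatinose is present, so QuvS is inactive.
Zn²⁺ is absent, so TemP is active.
Turanose is absent, so PexJ is active.
With repressor TemP bound, *vorP* is not transcribed.
→ *vorP* is OFF in B.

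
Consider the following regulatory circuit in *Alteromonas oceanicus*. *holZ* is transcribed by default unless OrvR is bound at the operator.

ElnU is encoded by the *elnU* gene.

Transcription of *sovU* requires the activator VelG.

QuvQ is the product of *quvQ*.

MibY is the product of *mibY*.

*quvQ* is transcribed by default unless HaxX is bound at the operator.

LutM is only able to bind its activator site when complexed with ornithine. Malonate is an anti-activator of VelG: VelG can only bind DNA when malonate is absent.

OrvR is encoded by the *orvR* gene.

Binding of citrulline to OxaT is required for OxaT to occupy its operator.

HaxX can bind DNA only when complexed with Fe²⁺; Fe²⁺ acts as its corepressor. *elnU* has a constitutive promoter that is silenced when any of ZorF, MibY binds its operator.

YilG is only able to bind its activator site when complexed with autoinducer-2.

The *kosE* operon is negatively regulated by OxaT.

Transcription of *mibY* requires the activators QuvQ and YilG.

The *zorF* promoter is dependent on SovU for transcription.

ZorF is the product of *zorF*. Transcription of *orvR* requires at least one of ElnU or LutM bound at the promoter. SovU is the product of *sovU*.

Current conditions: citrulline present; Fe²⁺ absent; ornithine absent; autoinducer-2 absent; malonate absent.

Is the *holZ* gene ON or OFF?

ON

Malonate is absent, so VelG is active.
No repressor is bound and VelG is active, so *sovU* is transcribed.
So SovU is produced and active.
No repressor is bound and SovU is active, so *zorF* is transcribed.
So ZorF is produced and active.
Fe²⁺ is absent, so HaxX is inactive.
With no repressor bound, *quvQ* is transcribed.
So QuvQ is produced and active.
Autoinducer-2 is absent, so YilG is inactive.
Required activator YilG is absent, so *mibY* is not transcribed.
So MibY is not produced.
With repressor ZorF bound, *elnU* is not transcribed.
So ElnU is not produced.
Ornithine is absent, so LutM is inactive.
No activator is available at the *orvR* promoter, so *orvR* is not transcribed.
So OrvR is not produced.
With no repressor bound, *holZ* is transcribed.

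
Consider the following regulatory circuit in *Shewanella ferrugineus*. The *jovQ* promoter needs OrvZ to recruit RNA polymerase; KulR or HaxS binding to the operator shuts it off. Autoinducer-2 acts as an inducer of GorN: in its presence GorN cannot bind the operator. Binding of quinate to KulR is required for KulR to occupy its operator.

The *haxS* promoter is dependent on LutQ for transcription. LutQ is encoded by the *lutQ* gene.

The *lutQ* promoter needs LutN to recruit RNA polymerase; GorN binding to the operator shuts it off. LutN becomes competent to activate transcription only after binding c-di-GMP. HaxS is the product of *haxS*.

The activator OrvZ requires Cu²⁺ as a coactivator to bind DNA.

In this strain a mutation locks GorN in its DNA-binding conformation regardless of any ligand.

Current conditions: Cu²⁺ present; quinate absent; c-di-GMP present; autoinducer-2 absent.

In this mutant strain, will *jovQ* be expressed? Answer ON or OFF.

ON

Quinate is absent, so KulR is inactive.
Cu²⁺ is present, so OrvZ is active.
c-di-GMP is present, so LutN is active.
GorN is constitutively active in this strain.
With repressor GorN bound, *lutQ* is not transcribed.
So LutQ is not produced.
Required activator LutQ is absent, so *haxS* is not transcribed.
So HaxS is not produced.
No repressor is bound and OrvZ is active, so *jovQ* is transcribed.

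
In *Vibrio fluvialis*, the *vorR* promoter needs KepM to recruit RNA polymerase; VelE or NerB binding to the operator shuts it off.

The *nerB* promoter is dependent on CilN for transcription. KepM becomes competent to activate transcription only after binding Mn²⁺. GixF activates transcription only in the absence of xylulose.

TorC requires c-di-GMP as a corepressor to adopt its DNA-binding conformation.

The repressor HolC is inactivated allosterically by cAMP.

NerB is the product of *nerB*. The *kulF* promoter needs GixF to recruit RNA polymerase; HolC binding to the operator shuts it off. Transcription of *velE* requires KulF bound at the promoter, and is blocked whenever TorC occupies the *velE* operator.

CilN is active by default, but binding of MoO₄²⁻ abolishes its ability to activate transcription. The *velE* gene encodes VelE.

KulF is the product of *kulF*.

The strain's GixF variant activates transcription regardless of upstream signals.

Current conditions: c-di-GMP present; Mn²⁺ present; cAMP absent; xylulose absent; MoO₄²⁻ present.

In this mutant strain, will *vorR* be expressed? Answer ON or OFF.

ON

Mn²⁺ is present, so KepM is active.
GixF is constitutively active in this strain.
cAMP is absent, so HolC is active.
With repressor HolC bound, *kulF* is not transcribed.
So KulF is not produced.
c-di-GMP is present, so TorC is active.
With repressor TorC bound, *velE* is not transcribed.
So VelE is not produced.
MoO₄²⁻ is present, so CilN is inactive.
Required activator CilN is absent, so *nerB* is not transcribed.
So NerB is not produced.
No repressor is bound and KepM is active, so *vorR* is transcribed.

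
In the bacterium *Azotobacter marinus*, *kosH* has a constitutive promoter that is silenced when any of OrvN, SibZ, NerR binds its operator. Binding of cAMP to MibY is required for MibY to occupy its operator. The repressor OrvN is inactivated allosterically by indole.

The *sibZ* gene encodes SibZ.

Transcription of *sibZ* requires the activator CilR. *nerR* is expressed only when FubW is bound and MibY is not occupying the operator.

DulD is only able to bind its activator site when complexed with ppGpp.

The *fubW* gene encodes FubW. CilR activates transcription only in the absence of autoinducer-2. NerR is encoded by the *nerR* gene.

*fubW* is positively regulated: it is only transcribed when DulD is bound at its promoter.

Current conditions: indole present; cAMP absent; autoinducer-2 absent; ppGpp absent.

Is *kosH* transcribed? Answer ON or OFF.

Indole is present, so OrvN is inactive.
Autoinducer-2 is absent, so CilR is active.
No repressor is bound and CilR is active, so *sibZ* is transcribed.
So SibZ is produced and active.
ppGpp is absent, so DulD is inactive.
Required activator DulD is absent, so *fubW* is not transcribed.
So FubW is not produced.
cAMP is absent, so MibY is inactive.
Required activator FubW is absent, so *nerR* is not transcribed.
So NerR is not produced.
With repressor SibZ bound, *kosH* is not transcribed.

OFF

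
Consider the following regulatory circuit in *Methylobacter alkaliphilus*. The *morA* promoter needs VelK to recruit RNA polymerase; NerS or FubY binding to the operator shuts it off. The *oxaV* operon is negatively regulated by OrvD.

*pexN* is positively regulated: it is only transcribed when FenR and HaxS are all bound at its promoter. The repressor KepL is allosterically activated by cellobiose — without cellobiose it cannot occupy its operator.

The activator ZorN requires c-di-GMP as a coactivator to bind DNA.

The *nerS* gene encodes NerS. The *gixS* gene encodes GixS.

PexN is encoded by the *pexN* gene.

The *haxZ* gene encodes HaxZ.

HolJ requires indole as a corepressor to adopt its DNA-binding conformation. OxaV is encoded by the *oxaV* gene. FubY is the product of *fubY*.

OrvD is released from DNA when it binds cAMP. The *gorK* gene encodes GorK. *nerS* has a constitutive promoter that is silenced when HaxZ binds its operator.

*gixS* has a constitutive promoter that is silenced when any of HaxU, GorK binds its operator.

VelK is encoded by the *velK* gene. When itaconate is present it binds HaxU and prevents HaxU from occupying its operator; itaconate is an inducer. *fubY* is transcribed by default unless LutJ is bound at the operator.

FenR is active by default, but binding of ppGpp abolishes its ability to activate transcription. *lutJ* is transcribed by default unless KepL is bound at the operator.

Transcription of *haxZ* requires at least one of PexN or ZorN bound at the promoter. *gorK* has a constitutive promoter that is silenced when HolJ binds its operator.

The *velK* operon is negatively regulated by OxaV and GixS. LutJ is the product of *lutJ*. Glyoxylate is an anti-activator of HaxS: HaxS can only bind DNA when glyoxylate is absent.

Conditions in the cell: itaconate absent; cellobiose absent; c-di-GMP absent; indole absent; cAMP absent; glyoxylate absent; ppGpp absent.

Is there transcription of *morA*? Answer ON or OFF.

ON

ppGpp is absent, so FenR is active.
Glyoxylate is absent, so HaxS is active.
No repressor is bound and FenR and HaxS are active, so *pexN* is transcribed.
So PexN is produced and active.
c-di-GMP is absent, so ZorN is inactive.
Activator PexN is present, so *haxZ* is transcribed.
So HaxZ is produced and active.
With repressor HaxZ bound, *nerS* is not transcribed.
So NerS is not produced.
Cellobiose is absent, so KepL is inactive.
With no repressor bound, *lutJ* is transcribed.
So LutJ is produced and active.
With repressor LutJ bound, *fubY* is not transcribed.
So FubY is not produced.
cAMP is absent, so OrvD is active.
With repressor OrvD bound, *oxaV* is not transcribed.
So OxaV is not produced.
Itaconate is absent, so HaxU is active.
Indole is absent, so HolJ is inactive.
With no repressor bound, *gorK* is transcribed.
So GorK is produced and active.
With repressor HaxU bound, *gixS* is not transcribed.
So GixS is not produced.
With no repressor bound, *velK* is transcribed.
So VelK is produced and active.
No repressor is bound and VelK is active, so *morA* is transcribed.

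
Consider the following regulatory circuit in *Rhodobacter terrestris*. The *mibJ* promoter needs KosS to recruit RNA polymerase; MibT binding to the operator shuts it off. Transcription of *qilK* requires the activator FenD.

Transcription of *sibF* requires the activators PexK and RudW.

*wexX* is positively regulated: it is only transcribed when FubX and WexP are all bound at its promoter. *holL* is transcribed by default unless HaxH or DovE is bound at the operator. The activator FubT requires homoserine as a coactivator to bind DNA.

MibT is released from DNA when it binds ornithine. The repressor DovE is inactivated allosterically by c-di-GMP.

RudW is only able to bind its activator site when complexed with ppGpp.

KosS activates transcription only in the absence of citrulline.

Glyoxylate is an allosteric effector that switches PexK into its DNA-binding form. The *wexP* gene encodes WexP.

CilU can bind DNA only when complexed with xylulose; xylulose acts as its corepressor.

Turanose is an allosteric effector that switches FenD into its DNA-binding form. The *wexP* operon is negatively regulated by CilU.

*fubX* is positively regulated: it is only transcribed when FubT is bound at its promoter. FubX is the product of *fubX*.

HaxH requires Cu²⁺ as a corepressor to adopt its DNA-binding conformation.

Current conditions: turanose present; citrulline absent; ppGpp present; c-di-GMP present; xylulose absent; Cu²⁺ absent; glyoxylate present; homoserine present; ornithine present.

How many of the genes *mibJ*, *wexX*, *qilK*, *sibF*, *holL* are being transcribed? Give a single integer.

Ornithine is present, so MibT is inactive.
Citrulline is absent, so KosS is active.
No repressor is bound and KosS is active, so *mibJ* is transcribed.
→ *mibJ* is ON.
Homoserine is present, so FubT is active.
No repressor is bound and FubT is active, so *fubX* is transcribed.
So FubX is produced and active.
Xylulose is absent, so CilU is inactive.
With no repressor bound, *wexP* is transcribed.
So WexP is produced and active.
No repressor is bound and FubX and WexP are active, so *wexX* is transcribed.
→ *wexX* is ON.
Turanose is present, so FenD is active.
No repressor is bound and FenD is active, so *qilK* is transcribed.
→ *qilK* is ON.
Glyoxylate is present, so PexK is active.
ppGpp is present, so RudW is active.
No repressor is bound and PexK and RudW are active, so *sibF* is transcribed.
→ *sibF* is ON.
Cu²⁺ is absent, so HaxH is inactive.
c-di-GMP is present, so DovE is inactive.
With no repressor bound, *holL* is transcribed.
→ *holL* is ON.
5 of the 5 genes are transcribed.

5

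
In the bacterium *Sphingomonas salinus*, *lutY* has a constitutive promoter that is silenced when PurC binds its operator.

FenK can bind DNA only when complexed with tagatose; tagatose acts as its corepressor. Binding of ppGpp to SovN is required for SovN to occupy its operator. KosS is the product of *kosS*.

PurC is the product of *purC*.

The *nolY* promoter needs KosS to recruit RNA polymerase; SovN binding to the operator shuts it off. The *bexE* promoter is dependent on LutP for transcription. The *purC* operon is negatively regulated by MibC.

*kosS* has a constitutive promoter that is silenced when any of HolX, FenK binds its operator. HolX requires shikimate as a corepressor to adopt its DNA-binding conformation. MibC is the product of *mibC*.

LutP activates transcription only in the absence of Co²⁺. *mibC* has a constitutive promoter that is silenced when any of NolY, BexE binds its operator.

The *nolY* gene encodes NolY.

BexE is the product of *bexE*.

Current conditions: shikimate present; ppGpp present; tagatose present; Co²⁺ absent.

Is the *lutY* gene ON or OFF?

Shikimate is present, so HolX is active.
Tagatose is present, so FenK is active.
With repressor HolX bound, *kosS* is not transcribed.
So KosS is not produced.
ppGpp is present, so SovN is active.
With repressor SovN bound, *nolY* is not transcribed.
So NolY is not produced.
Co²⁺ is absent, so LutP is active.
No repressor is bound and LutP is active, so *bexE* is transcribed.
So BexE is produced and active.
With repressor BexE bound, *mibC* is not transcribed.
So MibC is not produced.
With no repressor bound, *purC* is transcribed.
So PurC is produced and active.
With repressor PurC bound, *lutY* is not transcribed.

OFF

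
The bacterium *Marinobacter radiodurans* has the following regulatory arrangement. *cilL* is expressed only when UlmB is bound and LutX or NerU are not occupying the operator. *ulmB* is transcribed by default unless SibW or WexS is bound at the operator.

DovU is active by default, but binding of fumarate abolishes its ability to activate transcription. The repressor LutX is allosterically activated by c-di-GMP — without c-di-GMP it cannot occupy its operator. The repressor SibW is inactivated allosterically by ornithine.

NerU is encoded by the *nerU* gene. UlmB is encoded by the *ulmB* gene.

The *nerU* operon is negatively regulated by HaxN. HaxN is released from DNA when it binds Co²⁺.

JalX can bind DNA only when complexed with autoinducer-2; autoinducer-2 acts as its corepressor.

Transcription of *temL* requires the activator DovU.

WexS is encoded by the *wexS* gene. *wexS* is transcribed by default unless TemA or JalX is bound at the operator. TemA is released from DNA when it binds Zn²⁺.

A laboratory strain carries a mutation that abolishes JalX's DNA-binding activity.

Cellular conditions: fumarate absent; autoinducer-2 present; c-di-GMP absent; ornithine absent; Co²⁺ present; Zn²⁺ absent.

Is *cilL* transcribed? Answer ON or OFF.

OFF

Ornithine is absent, so SibW is active.
Zn²⁺ is absent, so TemA is active.
JalX is non-functional in this strain, so it has no effect.
With repressor TemA bound, *wexS* is not transcribed.
So WexS is not produced.
With repressor SibW bound, *ulmB* is not transcribed.
So UlmB is not produced.
c-di-GMP is absent, so LutX is inactive.
Co²⁺ is present, so HaxN is inactive.
With no repressor bound, *nerU* is transcribed.
So NerU is produced and active.
With repressor NerU bound, *cilL* is not transcribed.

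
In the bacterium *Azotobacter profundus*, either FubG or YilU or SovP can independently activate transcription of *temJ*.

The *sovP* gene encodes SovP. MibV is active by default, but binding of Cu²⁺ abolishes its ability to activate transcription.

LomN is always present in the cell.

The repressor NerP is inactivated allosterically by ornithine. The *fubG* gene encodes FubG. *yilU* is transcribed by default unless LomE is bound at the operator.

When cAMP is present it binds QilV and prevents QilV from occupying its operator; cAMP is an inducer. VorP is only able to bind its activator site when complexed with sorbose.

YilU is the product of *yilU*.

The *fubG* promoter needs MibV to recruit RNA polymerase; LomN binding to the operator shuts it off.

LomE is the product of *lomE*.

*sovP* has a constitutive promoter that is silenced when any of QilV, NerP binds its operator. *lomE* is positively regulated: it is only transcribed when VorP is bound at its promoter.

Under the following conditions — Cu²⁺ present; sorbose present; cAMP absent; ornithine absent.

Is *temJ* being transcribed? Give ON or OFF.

LomN is produced constitutively and is active.
Cu²⁺ is present, so MibV is inactive.
With repressor LomN bound, *fubG* is not transcribed.
So FubG is not produced.
Sorbose is present, so VorP is active.
No repressor is bound and VorP is active, so *lomE* is transcribed.
So LomE is produced and active.
With repressor LomE bound, *yilU* is not transcribed.
So YilU is not produced.
cAMP is absent, so QilV is active.
Ornithine is absent, so NerP is active.
With repressor QilV bound, *sovP* is not transcribed.
So SovP is not produced.
No activator is available at the *temJ* promoter, so *temJ* is not transcribed.

OFF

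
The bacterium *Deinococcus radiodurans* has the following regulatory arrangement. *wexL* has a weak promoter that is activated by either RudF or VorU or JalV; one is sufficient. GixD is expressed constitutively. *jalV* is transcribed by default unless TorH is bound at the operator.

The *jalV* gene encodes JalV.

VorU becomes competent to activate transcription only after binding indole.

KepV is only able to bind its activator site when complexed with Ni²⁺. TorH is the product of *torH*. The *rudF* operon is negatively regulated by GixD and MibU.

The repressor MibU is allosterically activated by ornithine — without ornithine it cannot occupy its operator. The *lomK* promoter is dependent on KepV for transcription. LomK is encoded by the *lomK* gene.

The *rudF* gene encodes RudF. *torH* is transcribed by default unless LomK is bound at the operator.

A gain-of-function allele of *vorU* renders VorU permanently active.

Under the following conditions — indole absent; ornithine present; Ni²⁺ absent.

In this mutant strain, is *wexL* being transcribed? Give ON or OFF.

ON

GixD is produced constitutively and is active.
Ornithine is present, so MibU is active.
With repressor GixD bound, *rudF* is not transcribed.
So RudF is not produced.
VorU is constitutively active in this strain.
Ni²⁺ is absent, so KepV is inactive.
Required activator KepV is absent, so *lomK* is not transcribed.
So LomK is not produced.
With no repressor bound, *torH* is transcribed.
So TorH is produced and active.
With repressor TorH bound, *jalV* is not transcribed.
So JalV is not produced.
Activator VorU is present, so *wexL* is transcribed.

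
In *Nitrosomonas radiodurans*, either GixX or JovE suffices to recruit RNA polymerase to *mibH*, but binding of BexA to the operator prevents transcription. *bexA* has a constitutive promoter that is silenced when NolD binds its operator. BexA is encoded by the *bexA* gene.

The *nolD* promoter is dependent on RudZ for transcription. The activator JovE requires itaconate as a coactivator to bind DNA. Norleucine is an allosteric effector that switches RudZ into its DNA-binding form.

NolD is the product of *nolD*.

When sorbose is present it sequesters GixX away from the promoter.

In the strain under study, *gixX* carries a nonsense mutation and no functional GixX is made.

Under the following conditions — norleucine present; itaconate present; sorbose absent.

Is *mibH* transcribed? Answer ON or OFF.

GixX is non-functional in this strain, so it has no effect.
Itaconate is present, so JovE is active.
Norleucine is present, so RudZ is active.
No repressor is bound and RudZ is active, so *nolD* is transcribed.
So NolD is produced and active.
With repressor NolD bound, *bexA* is not transcribed.
So BexA is not produced.
Activator JovE is present, so *mibH* is transcribed.

ON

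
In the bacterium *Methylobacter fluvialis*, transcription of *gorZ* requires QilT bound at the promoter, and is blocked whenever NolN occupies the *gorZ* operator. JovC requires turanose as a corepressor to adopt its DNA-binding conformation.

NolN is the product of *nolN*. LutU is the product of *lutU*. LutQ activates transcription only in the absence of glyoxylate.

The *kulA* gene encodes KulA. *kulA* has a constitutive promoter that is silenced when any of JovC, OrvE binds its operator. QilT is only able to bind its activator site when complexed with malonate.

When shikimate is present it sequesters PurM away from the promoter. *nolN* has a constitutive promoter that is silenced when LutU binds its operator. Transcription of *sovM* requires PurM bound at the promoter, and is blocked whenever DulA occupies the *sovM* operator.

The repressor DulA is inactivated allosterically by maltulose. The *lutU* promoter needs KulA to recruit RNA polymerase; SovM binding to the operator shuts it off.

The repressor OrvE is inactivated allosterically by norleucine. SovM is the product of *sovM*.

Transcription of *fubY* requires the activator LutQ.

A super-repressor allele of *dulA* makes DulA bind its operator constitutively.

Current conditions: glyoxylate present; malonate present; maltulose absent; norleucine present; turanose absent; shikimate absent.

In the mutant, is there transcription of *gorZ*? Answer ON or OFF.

Malonate is present, so QilT is active.
Turanose is absent, so JovC is inactive.
Norleucine is present, so OrvE is inactive.
With no repressor bound, *kulA* is transcribed.
So KulA is produced and active.
DulA is constitutively active in this strain.
Shikimate is absent, so PurM is active.
With repressor DulA bound, *sovM* is not transcribed.
So SovM is not produced.
No repressor is bound and KulA is active, so *lutU* is transcribed.
So LutU is produced and active.
With repressor LutU bound, *nolN* is not transcribed.
So NolN is not produced.
No repressor is bound and QilT is active, so *gorZ* is transcribed.

ON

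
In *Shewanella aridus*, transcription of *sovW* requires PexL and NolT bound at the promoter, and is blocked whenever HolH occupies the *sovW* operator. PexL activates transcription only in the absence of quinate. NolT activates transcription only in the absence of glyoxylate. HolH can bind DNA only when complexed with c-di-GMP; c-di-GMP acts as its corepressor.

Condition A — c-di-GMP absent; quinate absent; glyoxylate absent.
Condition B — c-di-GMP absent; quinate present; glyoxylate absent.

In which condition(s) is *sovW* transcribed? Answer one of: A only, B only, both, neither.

Condition A:
c-di-GMP is absent, so HolH is inactive.
Quinate is absent, so PexL is active.
Glyoxylate is absent, so NolT is active.
No repressor is bound and PexL and NolT are active, so *sovW* is transcribed.
→ *sovW* is ON in A.
Condition B:
c-di-GMP is absent, so HolH is inactive.
Quinate is present, so PexL is inactive.
Glyoxylate is absent, so NolT is active.
Required activator PexL is absent, so *sovW* is not transcribed.
→ *sovW* is OFF in B.

A only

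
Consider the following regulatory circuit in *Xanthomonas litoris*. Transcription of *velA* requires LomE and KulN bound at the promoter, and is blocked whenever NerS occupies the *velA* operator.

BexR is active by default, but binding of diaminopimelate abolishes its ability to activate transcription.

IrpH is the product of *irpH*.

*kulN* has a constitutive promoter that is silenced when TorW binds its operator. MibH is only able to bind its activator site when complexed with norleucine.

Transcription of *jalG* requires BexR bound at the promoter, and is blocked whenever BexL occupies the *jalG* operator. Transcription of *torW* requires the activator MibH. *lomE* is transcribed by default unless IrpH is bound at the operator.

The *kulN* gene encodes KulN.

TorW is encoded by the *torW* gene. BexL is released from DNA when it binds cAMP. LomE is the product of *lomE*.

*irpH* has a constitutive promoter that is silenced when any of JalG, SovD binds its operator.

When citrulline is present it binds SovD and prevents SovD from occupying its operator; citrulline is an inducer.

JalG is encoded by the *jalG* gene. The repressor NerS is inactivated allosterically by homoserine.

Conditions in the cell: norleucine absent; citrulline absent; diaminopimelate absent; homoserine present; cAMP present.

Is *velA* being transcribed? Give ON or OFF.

ON

Homoserine is present, so NerS is inactive.
Diaminopimelate is absent, so BexR is active.
cAMP is present, so BexL is inactive.
No repressor is bound and BexR is active, so *jalG* is transcribed.
So JalG is produced and active.
Citrulline is absent, so SovD is active.
With repressor JalG bound, *irpH* is not transcribed.
So IrpH is not produced.
With no repressor bound, *lomE* is transcribed.
So LomE is produced and active.
Norleucine is absent, so MibH is inactive.
Required activator MibH is absent, so *torW* is not transcribed.
So TorW is not produced.
With no repressor bound, *kulN* is transcribed.
So KulN is produced and active.
No repressor is bound and LomE and KulN are active, so *velA* is transcribed.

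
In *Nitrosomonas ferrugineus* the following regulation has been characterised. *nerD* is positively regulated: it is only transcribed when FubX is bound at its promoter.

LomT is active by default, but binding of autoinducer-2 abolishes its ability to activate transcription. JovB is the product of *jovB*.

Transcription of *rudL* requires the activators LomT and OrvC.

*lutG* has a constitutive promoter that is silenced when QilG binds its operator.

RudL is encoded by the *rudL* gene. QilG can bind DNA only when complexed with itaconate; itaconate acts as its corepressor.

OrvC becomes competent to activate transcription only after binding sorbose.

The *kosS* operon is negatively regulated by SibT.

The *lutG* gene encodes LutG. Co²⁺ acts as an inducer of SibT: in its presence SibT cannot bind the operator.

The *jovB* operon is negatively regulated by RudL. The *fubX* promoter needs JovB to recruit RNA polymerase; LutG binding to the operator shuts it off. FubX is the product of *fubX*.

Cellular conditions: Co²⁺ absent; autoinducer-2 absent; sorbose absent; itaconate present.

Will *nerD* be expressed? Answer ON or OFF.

Autoinducer-2 is absent, so LomT is active.
Sorbose is absent, so OrvC is inactive.
Required activator OrvC is absent, so *rudL* is not transcribed.
So RudL is not produced.
With no repressor bound, *jovB* is transcribed.
So JovB is produced and active.
Itaconate is present, so QilG is active.
With repressor QilG bound, *lutG* is not transcribed.
So LutG is not produced.
No repressor is bound and JovB is active, so *fubX* is transcribed.
So FubX is produced and active.
No repressor is bound and FubX is active, so *nerD* is transcribed.

ON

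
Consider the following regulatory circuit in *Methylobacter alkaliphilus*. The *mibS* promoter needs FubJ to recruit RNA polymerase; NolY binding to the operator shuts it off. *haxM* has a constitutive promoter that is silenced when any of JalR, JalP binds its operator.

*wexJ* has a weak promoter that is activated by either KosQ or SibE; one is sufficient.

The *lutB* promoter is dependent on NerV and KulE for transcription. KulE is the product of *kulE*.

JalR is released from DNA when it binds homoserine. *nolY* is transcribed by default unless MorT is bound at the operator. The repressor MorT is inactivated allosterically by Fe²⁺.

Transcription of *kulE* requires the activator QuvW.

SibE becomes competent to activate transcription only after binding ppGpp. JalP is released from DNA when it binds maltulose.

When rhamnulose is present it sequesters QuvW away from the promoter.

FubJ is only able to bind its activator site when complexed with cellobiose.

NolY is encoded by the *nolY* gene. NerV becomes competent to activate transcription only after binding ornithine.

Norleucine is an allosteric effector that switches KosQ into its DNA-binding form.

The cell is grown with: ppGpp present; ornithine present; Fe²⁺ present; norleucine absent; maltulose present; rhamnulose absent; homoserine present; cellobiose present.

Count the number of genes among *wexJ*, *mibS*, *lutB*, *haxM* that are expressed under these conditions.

3

Norleucine is absent, so KosQ is inactive.
ppGpp is present, so SibE is active.
Activator SibE is present, so *wexJ* is transcribed.
→ *wexJ* is ON.
Fe²⁺ is present, so MorT is inactive.
With no repressor bound, *nolY* is transcribed.
So NolY is produced and active.
Cellobiose is present, so FubJ is active.
With repressor NolY bound, *mibS* is not transcribed.
→ *mibS* is OFF.
Ornithine is present, so NerV is active.
Rhamnulose is absent, so QuvW is active.
No repressor is bound and QuvW is active, so *kulE* is transcribed.
So KulE is produced and active.
No repressor is bound and NerV and KulE are active, so *lutB* is transcribed.
→ *lutB* is ON.
Homoserine is present, so JalR is inactive.
Maltulose is present, so JalP is inactive.
With no repressor bound, *haxM* is transcribed.
→ *haxM* is ON.
3 of the 4 genes are transcribed.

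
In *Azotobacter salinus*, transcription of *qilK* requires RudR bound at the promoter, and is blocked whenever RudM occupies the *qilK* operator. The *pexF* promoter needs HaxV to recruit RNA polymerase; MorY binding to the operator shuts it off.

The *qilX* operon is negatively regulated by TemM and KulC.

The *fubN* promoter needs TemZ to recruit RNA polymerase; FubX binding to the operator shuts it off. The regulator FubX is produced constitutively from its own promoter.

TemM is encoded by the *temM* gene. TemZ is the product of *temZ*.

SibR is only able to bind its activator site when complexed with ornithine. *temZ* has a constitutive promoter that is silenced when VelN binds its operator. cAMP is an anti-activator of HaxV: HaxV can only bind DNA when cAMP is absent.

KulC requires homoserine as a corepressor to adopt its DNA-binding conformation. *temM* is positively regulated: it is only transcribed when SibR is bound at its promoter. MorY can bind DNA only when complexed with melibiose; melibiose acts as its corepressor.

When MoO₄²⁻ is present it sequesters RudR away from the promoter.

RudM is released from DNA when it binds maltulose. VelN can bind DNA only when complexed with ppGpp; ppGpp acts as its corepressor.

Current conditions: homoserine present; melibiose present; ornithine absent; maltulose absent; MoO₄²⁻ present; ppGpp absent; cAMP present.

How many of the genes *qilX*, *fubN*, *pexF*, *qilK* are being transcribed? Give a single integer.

Ornithine is absent, so SibR is inactive.
Required activator SibR is absent, so *temM* is not transcribed.
So TemM is not produced.
Homoserine is present, so KulC is active.
With repressor KulC bound, *qilX* is not transcribed.
→ *qilX* is OFF.
ppGpp is absent, so VelN is inactive.
With no repressor bound, *temZ* is transcribed.
So TemZ is produced and active.
FubX is produced constitutively and is active.
With repressor FubX bound, *fubN* is not transcribed.
→ *fubN* is OFF.
Melibiose is present, so MorY is active.
cAMP is present, so HaxV is inactive.
With repressor MorY bound, *pexF* is not transcribed.
→ *pexF* is OFF.
Maltulose is absent, so RudM is active.
MoO₄²⁻ is present, so RudR is inactive.
With repressor RudM bound, *qilK* is not transcribed.
→ *qilK* is OFF.
0 of the 4 genes are transcribed.

0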